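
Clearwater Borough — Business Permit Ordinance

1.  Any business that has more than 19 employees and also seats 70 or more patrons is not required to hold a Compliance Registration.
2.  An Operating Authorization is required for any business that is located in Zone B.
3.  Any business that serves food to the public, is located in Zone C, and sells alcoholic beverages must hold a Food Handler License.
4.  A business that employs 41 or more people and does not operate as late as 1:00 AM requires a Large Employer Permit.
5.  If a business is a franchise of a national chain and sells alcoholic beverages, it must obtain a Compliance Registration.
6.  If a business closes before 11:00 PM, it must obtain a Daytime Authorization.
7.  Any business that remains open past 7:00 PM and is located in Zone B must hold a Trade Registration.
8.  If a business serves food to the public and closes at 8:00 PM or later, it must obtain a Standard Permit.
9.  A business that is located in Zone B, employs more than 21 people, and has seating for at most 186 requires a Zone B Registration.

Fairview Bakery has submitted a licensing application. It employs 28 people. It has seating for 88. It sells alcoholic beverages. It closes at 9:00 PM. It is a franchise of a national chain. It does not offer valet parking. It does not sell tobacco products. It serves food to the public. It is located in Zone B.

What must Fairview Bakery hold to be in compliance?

1. employees 28 > 19; seating 88 ≥ 70 → exempt from Compliance Registration.
2. is located in Zone B → Operating Authorization required.
3. serves food to the public; is located in Zone B (not: is located in Zone C); sells alcoholic beverages → Food Handler License not required.
4. employees 28 < 41; closes 9:00 PM, at/before 1:00 AM → Large Employer Permit not required.
5. is a franchise of a national chain; sells alcoholic beverages → Compliance Registration required.
6. closes 9:00 PM, at/before 11:00 PM → Daytime Authorization required.
7. closes 9:00 PM, after 7:00 PM; is located in Zone B → Trade Registration required.
8. serves food to the public; closes 9:00 PM, after 8:00 PM → Standard Permit required.
9. is located in Zone B; employees 28 > 21; seating 88 ≤ 186 → Zone B Registration required.

Daytime Authorization, Operating Authorization, Standard Permit, Trade Registration, Zone B Registration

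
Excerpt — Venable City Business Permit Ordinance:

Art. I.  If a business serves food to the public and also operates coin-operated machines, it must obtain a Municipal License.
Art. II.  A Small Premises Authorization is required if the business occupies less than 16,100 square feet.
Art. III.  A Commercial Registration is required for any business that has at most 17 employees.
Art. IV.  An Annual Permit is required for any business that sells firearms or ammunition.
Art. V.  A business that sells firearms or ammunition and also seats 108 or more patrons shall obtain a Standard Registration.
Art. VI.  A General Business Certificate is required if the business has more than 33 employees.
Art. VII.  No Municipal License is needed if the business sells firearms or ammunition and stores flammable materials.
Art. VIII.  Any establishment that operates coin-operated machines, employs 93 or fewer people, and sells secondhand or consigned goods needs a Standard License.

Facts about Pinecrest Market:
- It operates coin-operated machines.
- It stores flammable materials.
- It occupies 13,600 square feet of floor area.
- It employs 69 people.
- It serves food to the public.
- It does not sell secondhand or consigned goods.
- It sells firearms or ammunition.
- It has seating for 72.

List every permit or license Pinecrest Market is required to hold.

Annual Permit, General Business Certificate, Small Premises Authorization

Art. I. serves food to the public; operates coin-operated machines → Municipal License required.
Art. II. floor area 13,600 square feet < 16,100 square feet → Small Premises Authorization required.
Art. III. employees 69 > 17 → Commercial Registration not required.
Art. IV. sells firearms or ammunition → Annual Permit required.
Art. V. sells firearms or ammunition; seating 72 < 108 → Standard Registration not required.
Art. VI. employees 69 > 33 → General Business Certificate required.
Art. VII. sells firearms or ammunition; stores flammable materials → exempt from Municipal License.
Art. VIII. operates coin-operated machines; employees 69 ≤ 93; does not sell secondhand or consigned goods → Standard License not required.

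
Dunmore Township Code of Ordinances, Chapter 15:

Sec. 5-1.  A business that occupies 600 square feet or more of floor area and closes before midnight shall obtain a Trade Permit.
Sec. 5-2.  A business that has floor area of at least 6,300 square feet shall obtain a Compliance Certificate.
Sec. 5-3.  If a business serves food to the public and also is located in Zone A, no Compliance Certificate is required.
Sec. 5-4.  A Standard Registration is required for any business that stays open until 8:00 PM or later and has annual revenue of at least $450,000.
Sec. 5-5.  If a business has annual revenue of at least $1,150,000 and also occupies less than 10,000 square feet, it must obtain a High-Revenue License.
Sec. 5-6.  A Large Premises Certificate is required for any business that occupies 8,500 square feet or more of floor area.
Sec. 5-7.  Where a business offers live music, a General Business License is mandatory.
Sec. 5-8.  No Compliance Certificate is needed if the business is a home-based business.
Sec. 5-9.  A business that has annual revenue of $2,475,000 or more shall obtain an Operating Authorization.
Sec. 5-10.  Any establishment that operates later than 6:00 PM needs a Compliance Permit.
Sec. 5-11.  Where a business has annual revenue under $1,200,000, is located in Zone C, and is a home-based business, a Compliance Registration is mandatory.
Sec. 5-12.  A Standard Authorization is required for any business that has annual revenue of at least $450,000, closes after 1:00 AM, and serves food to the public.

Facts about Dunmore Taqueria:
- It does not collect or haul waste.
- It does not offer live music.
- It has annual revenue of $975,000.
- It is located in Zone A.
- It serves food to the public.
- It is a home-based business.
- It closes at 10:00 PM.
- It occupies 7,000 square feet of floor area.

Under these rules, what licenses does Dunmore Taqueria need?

Sec. 5-1. floor area 7,000 square feet ≥ 600 square feet; closes 10:00 PM, at/before midnight → Trade Permit required.
Sec. 5-2. floor area 7,000 square feet ≥ 6,300 square feet → Compliance Certificate required.
Sec. 5-3. serves food to the public; is located in Zone A → exempt from Compliance Certificate.
Sec. 5-4. closes 10:00 PM, after 8:00 PM; revenue $975,000 ≥ $450,000 → Standard Registration required.
Sec. 5-5. revenue $975,000 < $1,150,000; floor area 7,000 square feet < 10,000 square feet → High-Revenue License not required.
Sec. 5-6. floor area 7,000 square feet < 8,500 square feet → Large Premises Certificate not required.
Sec. 5-7. does not offer live music → General Business License not required.
Sec. 5-8. is a home-based business → exempt from Compliance Certificate.
Sec. 5-9. revenue $975,000 < $2,475,000 → Operating Authorization not required.
Sec. 5-10. closes 10:00 PM, after 6:00 PM → Compliance Permit required.
Sec. 5-11. revenue $975,000 < $1,200,000; is located in Zone A (not: is located in Zone C); is a home-based business → Compliance Registration not required.
Sec. 5-12. revenue $975,000 ≥ $450,000; closes 10:00 PM, at/before 1:00 AM; serves food to the public → Standard Authorization not required.

Compliance Permit, Standard Registration, Trade Permit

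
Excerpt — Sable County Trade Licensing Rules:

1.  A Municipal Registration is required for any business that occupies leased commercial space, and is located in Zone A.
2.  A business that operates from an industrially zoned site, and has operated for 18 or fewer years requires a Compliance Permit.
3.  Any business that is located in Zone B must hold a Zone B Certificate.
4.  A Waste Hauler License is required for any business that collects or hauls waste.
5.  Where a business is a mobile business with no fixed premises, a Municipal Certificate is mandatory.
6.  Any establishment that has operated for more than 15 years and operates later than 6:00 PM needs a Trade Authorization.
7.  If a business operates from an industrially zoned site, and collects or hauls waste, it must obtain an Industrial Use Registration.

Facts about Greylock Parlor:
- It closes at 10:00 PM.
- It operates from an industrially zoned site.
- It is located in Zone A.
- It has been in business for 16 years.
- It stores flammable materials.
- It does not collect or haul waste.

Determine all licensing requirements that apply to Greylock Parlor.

1. operates from an industrially zoned site (not: occupies leased commercial space); is located in Zone A → Municipal Registration not required.
2. operates from an industrially zoned site; years in business 16 ≤ 18 → Compliance Permit required.
3. is located in Zone A (not: is located in Zone B) → Zone B Certificate not required.
4. does not collect or haul waste → Waste Hauler License not required.
5. operates from an industrially zoned site (not: is a mobile business with no fixed premises) → Municipal Certificate not required.
6. years in business 16 > 15; closes 10:00 PM, after 6:00 PM → Trade Authorization required.
7. operates from an industrially zoned site; does not collect or haul waste → Industrial Use Registration not required.

Compliance Permit, Trade Authorization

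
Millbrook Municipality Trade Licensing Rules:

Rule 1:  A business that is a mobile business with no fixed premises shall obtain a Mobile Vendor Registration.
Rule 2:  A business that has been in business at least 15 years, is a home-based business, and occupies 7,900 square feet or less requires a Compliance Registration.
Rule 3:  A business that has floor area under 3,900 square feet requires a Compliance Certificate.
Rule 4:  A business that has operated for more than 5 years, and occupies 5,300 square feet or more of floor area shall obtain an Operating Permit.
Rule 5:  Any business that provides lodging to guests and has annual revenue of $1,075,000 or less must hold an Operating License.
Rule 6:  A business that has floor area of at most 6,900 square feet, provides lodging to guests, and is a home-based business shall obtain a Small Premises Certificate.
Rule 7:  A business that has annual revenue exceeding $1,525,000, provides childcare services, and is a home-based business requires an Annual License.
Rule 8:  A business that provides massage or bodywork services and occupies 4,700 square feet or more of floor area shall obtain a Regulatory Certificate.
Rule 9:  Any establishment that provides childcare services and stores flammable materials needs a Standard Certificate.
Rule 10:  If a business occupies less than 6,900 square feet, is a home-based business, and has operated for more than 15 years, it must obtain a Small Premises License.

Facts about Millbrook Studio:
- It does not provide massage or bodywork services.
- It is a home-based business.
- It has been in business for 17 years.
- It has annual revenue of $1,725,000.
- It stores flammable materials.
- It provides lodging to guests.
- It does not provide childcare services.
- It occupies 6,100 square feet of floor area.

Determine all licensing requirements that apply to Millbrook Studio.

Compliance Registration, Operating Permit, Small Premises Certificate, Small Premises License

Rule 1: is a home-based business (not: is a mobile business with no fixed premises) → Mobile Vendor Registration not required.
Rule 2: years in business 17 ≥ 15; is a home-based business; floor area 6,100 square feet ≤ 7,900 square feet → Compliance Registration required.
Rule 3: floor area 6,100 square feet ≥ 3,900 square feet → Compliance Certificate not required.
Rule 4: years in business 17 > 5; floor area 6,100 square feet ≥ 5,300 square feet → Operating Permit required.
Rule 5: provides lodging to guests; revenue $1,725,000 > $1,075,000 → Operating License not required.
Rule 6: floor area 6,100 square feet ≤ 6,900 square feet; provides lodging to guests; is a home-based business → Small Premises Certificate required.
Rule 7: revenue $1,725,000 > $1,525,000; does not provide childcare services; is a home-based business → Annual License not required.
Rule 8: does not provide massage or bodywork services; floor area 6,100 square feet ≥ 4,700 square feet → Regulatory Certificate not required.
Rule 9: does not provide childcare services; stores flammable materials → Standard Certificate not required.
Rule 10: floor area 6,100 square feet < 6,900 square feet; is a home-based business; years in business 17 > 15 → Small Premises License required.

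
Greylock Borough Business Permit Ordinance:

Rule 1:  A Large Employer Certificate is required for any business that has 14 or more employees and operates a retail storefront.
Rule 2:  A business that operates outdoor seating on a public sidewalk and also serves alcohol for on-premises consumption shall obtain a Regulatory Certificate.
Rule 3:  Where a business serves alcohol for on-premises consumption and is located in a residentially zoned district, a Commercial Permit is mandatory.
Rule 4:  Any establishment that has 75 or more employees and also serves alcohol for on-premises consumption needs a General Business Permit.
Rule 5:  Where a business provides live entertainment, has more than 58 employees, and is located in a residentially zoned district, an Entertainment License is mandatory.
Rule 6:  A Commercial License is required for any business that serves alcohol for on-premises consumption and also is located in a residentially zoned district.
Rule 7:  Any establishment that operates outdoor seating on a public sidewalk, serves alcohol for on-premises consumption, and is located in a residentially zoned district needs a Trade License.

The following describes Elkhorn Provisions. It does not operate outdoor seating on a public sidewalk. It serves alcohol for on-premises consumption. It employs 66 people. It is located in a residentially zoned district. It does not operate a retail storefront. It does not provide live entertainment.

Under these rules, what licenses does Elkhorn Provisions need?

Rule 1: employees 66 ≥ 14; does not operate a retail storefront → Large Employer Certificate not required.
Rule 2: does not operate outdoor seating on a public sidewalk; serves alcohol for on-premises consumption → Regulatory Certificate not required.
Rule 3: serves alcohol for on-premises consumption; is located in a residentially zoned district → Commercial Permit required.
Rule 4: employees 66 < 75; serves alcohol for on-premises consumption → General Business Permit not required.
Rule 5: does not provide live entertainment; employees 66 > 58; is located in a residentially zoned district → Entertainment License not required.
Rule 6: serves alcohol for on-premises consumption; is located in a residentially zoned district → Commercial License required.
Rule 7: does not operate outdoor seating on a public sidewalk; serves alcohol for on-premises consumption; is located in a residentially zoned district → Trade License not required.

Commercial License, Commercial Permit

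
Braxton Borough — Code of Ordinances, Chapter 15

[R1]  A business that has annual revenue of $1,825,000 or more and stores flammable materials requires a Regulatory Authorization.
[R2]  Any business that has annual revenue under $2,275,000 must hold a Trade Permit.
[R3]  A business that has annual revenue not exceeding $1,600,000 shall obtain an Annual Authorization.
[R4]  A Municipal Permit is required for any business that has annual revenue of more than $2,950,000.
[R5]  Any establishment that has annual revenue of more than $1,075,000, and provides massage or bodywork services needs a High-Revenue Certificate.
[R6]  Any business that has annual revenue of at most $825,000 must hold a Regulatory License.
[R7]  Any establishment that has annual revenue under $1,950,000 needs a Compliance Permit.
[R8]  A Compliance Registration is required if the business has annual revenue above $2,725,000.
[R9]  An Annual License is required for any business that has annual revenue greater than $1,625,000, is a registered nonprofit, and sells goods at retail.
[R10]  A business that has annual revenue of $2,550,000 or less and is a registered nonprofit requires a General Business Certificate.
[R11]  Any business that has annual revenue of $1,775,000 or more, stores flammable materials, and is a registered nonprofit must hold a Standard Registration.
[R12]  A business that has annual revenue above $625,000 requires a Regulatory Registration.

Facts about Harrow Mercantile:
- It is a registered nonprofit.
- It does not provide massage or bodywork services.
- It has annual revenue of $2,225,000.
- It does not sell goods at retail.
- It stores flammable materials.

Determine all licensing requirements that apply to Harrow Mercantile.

[R1] revenue $2,225,000 ≥ $1,825,000; stores flammable materials → Regulatory Authorization required.
[R2] revenue $2,225,000 < $2,275,000 → Trade Permit required.
[R3] revenue $2,225,000 > $1,600,000 → Annual Authorization not required.
[R4] revenue $2,225,000 ≤ $2,950,000 → Municipal Permit not required.
[R5] revenue $2,225,000 > $1,075,000; does not provide massage or bodywork services → High-Revenue Certificate not required.
[R6] revenue $2,225,000 > $825,000 → Regulatory License not required.
[R7] revenue $2,225,000 ≥ $1,950,000 → Compliance Permit not required.
[R8] revenue $2,225,000 ≤ $2,725,000 → Compliance Registration not required.
[R9] revenue $2,225,000 > $1,625,000; is a registered nonprofit; does not sell goods at retail → Annual License not required.
[R10] revenue $2,225,000 ≤ $2,550,000; is a registered nonprofit → General Business Certificate required.
[R11] revenue $2,225,000 ≥ $1,775,000; stores flammable materials; is a registered nonprofit → Standard Registration required.
[R12] revenue $2,225,000 > $625,000 → Regulatory Registration required.

General Business Certificate, Regulatory Authorization, Regulatory Registration, Standard Registration, Trade Permit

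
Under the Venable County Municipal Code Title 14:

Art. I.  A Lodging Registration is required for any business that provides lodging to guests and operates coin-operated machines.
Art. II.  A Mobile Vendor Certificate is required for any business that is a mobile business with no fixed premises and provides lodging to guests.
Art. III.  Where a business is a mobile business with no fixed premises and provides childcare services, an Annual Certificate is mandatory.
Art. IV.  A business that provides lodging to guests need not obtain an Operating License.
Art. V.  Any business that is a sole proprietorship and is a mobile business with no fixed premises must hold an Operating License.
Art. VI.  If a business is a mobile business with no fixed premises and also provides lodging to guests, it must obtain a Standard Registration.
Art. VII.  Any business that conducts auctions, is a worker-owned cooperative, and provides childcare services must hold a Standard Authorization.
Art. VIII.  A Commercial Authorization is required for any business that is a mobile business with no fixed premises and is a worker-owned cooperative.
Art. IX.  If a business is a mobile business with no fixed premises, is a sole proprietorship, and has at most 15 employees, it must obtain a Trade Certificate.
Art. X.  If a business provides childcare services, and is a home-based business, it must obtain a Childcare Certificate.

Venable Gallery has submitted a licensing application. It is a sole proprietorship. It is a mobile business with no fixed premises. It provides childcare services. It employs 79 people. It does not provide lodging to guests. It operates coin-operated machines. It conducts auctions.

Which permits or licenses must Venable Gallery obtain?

Art. I. does not provide lodging to guests; operates coin-operated machines → Lodging Registration not required.
Art. II. is a mobile business with no fixed premises; does not provide lodging to guests → Mobile Vendor Certificate not required.
Art. III. is a mobile business with no fixed premises; provides childcare services → Annual Certificate required.
Art. IV. does not provide lodging to guests → Operating License exemption does not apply.
Art. V. is a sole proprietorship; is a mobile business with no fixed premises → Operating License required.
Art. VI. is a mobile business with no fixed premises; does not provide lodging to guests → Standard Registration not required.
Art. VII. conducts auctions; is a sole proprietorship (not: is a worker-owned cooperative); provides childcare services → Standard Authorization not required.
Art. VIII. is a mobile business with no fixed premises; is a sole proprietorship (not: is a worker-owned cooperative) → Commercial Authorization not required.
Art. IX. is a mobile business with no fixed premises; is a sole proprietorship; employees 79 > 15 → Trade Certificate not required.
Art. X. provides childcare services; is a mobile business with no fixed premises (not: is a home-based business) → Childcare Certificate not required.

Annual Certificate, Operating License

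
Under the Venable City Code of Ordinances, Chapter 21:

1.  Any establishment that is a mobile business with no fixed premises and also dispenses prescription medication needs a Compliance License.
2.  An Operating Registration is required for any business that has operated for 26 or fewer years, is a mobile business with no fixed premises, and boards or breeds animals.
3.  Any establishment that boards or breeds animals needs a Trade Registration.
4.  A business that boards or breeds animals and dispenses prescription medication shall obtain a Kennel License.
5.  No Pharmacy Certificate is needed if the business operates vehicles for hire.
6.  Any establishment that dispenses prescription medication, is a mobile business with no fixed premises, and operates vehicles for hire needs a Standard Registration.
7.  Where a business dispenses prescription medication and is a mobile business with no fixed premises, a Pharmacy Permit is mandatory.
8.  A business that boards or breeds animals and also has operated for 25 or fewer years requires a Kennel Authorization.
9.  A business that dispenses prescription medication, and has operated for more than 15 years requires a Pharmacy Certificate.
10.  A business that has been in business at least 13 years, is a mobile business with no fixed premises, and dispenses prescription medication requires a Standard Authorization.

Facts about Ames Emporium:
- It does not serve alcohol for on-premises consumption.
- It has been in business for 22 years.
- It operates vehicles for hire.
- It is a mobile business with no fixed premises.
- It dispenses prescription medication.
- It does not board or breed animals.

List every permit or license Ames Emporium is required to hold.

1. is a mobile business with no fixed premises; dispenses prescription medication → Compliance License required.
2. years in business 22 ≤ 26; is a mobile business with no fixed premises; does not board or breed animals → Operating Registration not required.
3. does not board or breed animals → Trade Registration not required.
4. does not board or breed animals; dispenses prescription medication → Kennel License not required.
5. operates vehicles for hire → exempt from Pharmacy Certificate.
6. dispenses prescription medication; is a mobile business with no fixed premises; operates vehicles for hire → Standard Registration required.
7. dispenses prescription medication; is a mobile business with no fixed premises → Pharmacy Permit required.
8. does not board or breed animals; years in business 22 ≤ 25 → Kennel Authorization not required.
9. dispenses prescription medication; years in business 22 > 15 → Pharmacy Certificate required.
10. years in business 22 ≥ 13; is a mobile business with no fixed premises; dispenses prescription medication → Standard Authorization required.

Compliance License, Pharmacy Permit, Standard Authorization, Standard Registration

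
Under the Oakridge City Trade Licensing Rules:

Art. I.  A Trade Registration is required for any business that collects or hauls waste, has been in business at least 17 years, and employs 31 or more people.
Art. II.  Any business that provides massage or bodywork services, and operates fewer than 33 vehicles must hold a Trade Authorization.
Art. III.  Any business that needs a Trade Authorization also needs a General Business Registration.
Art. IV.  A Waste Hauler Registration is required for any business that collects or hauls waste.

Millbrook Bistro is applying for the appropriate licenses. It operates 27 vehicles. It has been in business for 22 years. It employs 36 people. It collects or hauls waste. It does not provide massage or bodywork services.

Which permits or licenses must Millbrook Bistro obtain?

Trade Registration, Waste Hauler Registration

Art. I. collects or hauls waste; years in business 22 ≥ 17; employees 36 ≥ 31 → Trade Registration required.
Art. II. does not provide massage or bodywork services; vehicles 27 < 33 → Trade Authorization not required.
Art. III. Trade Authorization is not required → no effect.
Art. IV. collects or hauls waste → Waste Hauler Registration required.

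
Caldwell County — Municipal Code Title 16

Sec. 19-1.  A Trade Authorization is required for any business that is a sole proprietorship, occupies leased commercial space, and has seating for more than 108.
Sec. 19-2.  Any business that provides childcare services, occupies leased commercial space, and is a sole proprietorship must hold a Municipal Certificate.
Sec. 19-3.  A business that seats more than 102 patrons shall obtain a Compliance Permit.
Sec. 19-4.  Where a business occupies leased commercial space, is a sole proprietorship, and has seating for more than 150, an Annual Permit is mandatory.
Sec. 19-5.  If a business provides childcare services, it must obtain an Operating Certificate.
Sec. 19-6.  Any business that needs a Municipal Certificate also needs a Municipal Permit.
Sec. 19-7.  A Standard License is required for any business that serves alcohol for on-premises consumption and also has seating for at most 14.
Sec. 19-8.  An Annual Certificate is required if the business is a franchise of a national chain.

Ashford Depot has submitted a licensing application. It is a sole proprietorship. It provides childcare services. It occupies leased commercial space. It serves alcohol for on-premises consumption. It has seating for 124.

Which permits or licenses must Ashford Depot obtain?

Compliance Permit, Municipal Certificate, Municipal Permit, Operating Certificate, Trade Authorization

Sec. 19-1. is a sole proprietorship; occupies leased commercial space; seating 124 > 108 → Trade Authorization required.
Sec. 19-2. provides childcare services; occupies leased commercial space; is a sole proprietorship → Municipal Certificate required.
Sec. 19-3. seating 124 > 102 → Compliance Permit required.
Sec. 19-4. occupies leased commercial space; is a sole proprietorship; seating 124 ≤ 150 → Annual Permit not required.
Sec. 19-5. provides childcare services → Operating Certificate required.
Sec. 19-6. Municipal Certificate is required → Municipal Permit also required.
Sec. 19-7. serves alcohol for on-premises consumption; seating 124 > 14 → Standard License not required.
Sec. 19-8. is a sole proprietorship (not: is a franchise of a national chain) → Annual Certificate not required.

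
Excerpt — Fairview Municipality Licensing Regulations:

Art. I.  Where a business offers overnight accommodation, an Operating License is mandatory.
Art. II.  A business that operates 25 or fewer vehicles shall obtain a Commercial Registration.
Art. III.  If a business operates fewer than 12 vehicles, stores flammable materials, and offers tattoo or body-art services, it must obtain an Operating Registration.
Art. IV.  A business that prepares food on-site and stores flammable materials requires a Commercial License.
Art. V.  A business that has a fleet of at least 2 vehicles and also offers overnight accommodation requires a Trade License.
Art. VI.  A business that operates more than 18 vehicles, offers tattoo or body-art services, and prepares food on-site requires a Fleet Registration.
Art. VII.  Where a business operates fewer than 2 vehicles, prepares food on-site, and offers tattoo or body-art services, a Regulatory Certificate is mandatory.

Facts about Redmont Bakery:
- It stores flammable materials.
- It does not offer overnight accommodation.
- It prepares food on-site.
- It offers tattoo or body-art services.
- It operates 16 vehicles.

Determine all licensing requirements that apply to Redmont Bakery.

Commercial License, Commercial Registration

Art. I. does not offer overnight accommodation → Operating License not required.
Art. II. vehicles 16 ≤ 25 → Commercial Registration required.
Art. III. vehicles 16 ≥ 12; stores flammable materials; offers tattoo or body-art services → Operating Registration not required.
Art. IV. prepares food on-site; stores flammable materials → Commercial License required.
Art. V. vehicles 16 ≥ 2; does not offer overnight accommodation → Trade License not required.
Art. VI. vehicles 16 ≤ 18; offers tattoo or body-art services; prepares food on-site → Fleet Registration not required.
Art. VII. vehicles 16 ≥ 2; prepares food on-site; offers tattoo or body-art services → Regulatory Certificate not required.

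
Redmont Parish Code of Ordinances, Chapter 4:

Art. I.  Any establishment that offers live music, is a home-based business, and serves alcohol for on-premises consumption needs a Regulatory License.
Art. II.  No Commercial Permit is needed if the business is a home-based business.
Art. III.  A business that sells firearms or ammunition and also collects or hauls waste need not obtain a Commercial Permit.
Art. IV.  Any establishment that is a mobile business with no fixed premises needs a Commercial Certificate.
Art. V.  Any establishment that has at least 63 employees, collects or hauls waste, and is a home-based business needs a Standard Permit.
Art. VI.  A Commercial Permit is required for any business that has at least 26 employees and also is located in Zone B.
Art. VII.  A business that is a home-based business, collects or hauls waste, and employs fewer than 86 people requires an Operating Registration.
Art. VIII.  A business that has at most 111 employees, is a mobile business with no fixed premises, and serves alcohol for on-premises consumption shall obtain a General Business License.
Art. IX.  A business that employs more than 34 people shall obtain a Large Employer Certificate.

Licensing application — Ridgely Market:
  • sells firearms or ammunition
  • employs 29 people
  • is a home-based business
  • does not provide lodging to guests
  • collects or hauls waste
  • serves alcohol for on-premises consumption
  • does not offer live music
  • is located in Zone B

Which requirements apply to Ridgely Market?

Art. I. does not offer live music; is a home-based business; serves alcohol for on-premises consumption → Regulatory License not required.
Art. II. is a home-based business → exempt from Commercial Permit.
Art. III. sells firearms or ammunition; collects or hauls waste → exempt from Commercial Permit.
Art. IV. is a home-based business (not: is a mobile business with no fixed premises) → Commercial Certificate not required.
Art. V. employees 29 < 63; collects or hauls waste; is a home-based business → Standard Permit not required.
Art. VI. employees 29 ≥ 26; is located in Zone B → Commercial Permit required.
Art. VII. is a home-based business; collects or hauls waste; employees 29 < 86 → Operating Registration required.
Art. VIII. employees 29 ≤ 111; is a home-based business (not: is a mobile business with no fixed premises); serves alcohol for on-premises consumption → General Business License not required.
Art. IX. employees 29 ≤ 34 → Large Employer Certificate not required.

Operating Registration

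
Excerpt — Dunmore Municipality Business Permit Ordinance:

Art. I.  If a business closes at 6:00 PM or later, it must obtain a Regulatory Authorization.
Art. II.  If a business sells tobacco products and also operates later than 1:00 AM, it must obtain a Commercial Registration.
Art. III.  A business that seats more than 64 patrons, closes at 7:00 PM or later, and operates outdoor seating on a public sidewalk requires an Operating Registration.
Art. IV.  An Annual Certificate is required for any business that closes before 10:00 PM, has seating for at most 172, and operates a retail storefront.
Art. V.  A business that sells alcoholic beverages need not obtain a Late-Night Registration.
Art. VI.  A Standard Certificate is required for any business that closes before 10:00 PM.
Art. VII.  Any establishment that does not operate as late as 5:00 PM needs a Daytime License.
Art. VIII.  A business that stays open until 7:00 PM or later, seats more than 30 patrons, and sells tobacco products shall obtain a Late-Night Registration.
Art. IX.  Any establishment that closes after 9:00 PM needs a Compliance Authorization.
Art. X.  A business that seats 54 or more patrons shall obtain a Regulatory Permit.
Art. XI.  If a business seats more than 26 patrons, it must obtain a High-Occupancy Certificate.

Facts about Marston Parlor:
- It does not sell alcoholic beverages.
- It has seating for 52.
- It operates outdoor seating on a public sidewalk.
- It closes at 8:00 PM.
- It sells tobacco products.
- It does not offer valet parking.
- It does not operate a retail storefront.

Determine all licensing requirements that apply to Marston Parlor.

Art. I. closes 8:00 PM, after 6:00 PM → Regulatory Authorization required.
Art. II. sells tobacco products; closes 8:00 PM, at/before 1:00 AM → Commercial Registration not required.
Art. III. seating 52 ≤ 64; closes 8:00 PM, after 7:00 PM; operates outdoor seating on a public sidewalk → Operating Registration not required.
Art. IV. closes 8:00 PM, at/before 10:00 PM; seating 52 ≤ 172; does not operate a retail storefront → Annual Certificate not required.
Art. V. does not sell alcoholic beverages → Late-Night Registration exemption does not apply.
Art. VI. closes 8:00 PM, at/before 10:00 PM → Standard Certificate required.
Art. VII. closes 8:00 PM, after 5:00 PM → Daytime License not required.
Art. VIII. closes 8:00 PM, after 7:00 PM; seating 52 > 30; sells tobacco products → Late-Night Registration required.
Art. IX. closes 8:00 PM, at/before 9:00 PM → Compliance Authorization not required.
Art. X. seating 52 < 54 → Regulatory Permit not required.
Art. XI. seating 52 > 26 → High-Occupancy Certificate required.

High-Occupancy Certificate, Late-Night Registration, Regulatory Authorization, Standard Certificate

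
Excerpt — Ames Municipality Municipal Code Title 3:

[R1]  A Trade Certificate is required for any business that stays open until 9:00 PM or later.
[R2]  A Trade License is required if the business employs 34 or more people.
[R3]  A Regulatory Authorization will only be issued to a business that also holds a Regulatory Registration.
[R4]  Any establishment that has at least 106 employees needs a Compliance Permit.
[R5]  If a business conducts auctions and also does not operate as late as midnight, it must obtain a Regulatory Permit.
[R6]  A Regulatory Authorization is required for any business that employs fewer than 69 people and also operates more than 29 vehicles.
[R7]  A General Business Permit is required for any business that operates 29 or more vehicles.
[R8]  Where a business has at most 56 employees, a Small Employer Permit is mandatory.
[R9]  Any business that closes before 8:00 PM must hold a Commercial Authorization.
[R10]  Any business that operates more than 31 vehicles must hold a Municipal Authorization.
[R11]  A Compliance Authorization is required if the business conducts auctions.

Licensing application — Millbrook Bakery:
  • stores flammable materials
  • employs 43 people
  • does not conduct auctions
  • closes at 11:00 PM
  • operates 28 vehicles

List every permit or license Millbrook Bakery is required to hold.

[R1] closes 11:00 PM, after 9:00 PM → Trade Certificate required.
[R2] employees 43 ≥ 34 → Trade License required.
[R3] Regulatory Authorization is not required → no effect.
[R4] employees 43 < 106 → Compliance Permit not required.
[R5] does not conduct auctions; closes 11:00 PM, at/before midnight → Regulatory Permit not required.
[R6] employees 43 < 69; vehicles 28 ≤ 29 → Regulatory Authorization not required.
[R7] vehicles 28 < 29 → General Business Permit not required.
[R8] employees 43 ≤ 56 → Small Employer Permit required.
[R9] closes 11:00 PM, after 8:00 PM → Commercial Authorization not required.
[R10] vehicles 28 ≤ 31 → Municipal Authorization not required.
[R11] does not conduct auctions → Compliance Authorization not required.

Small Employer Permit, Trade Certificate, Trade License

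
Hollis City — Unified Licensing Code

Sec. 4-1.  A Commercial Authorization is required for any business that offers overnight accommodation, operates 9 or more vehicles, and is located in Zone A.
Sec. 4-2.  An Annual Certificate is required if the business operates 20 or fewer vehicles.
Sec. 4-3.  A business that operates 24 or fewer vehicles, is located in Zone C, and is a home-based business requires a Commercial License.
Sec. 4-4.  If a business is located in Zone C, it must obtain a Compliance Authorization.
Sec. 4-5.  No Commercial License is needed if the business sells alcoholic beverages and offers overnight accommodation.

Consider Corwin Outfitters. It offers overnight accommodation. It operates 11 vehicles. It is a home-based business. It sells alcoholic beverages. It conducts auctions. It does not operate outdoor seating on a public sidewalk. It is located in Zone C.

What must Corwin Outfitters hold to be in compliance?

Annual Certificate, Compliance Authorization

Sec. 4-1. offers overnight accommodation; vehicles 11 ≥ 9; is located in Zone C (not: is located in Zone A) → Commercial Authorization not required.
Sec. 4-2. vehicles 11 ≤ 20 → Annual Certificate required.
Sec. 4-3. vehicles 11 ≤ 24; is located in Zone C; is a home-based business → Commercial License required.
Sec. 4-4. is located in Zone C → Compliance Authorization required.
Sec. 4-5. sells alcoholic beverages; offers overnight accommodation → exempt from Commercial License.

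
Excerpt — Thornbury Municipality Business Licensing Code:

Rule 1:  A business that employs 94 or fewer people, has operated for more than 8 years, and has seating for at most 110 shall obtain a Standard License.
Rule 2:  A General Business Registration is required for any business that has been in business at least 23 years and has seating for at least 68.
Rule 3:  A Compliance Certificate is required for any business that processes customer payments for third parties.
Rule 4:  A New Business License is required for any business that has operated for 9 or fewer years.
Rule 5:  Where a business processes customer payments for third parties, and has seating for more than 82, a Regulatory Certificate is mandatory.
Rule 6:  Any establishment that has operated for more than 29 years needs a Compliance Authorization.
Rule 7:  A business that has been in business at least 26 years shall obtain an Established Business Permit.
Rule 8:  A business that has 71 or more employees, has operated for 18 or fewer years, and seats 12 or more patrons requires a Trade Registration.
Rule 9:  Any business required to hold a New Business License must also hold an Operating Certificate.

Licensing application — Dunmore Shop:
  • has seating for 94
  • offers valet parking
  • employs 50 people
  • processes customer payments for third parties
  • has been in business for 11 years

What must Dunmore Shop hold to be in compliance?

Rule 1: employees 50 ≤ 94; years in business 11 > 8; seating 94 ≤ 110 → Standard License required.
Rule 2: years in business 11 < 23; seating 94 ≥ 68 → General Business Registration not required.
Rule 3: processes customer payments for third parties → Compliance Certificate required.
Rule 4: years in business 11 > 9 → New Business License not required.
Rule 5: processes customer payments for third parties; seating 94 > 82 → Regulatory Certificate required.
Rule 6: years in business 11 ≤ 29 → Compliance Authorization not required.
Rule 7: years in business 11 < 26 → Established Business Permit not required.
Rule 8: employees 50 < 71; years in business 11 ≤ 18; seating 94 ≥ 12 → Trade Registration not required.
Rule 9: New Business License is not required → no effect.

Compliance Certificate, Regulatory Certificate, Standard License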